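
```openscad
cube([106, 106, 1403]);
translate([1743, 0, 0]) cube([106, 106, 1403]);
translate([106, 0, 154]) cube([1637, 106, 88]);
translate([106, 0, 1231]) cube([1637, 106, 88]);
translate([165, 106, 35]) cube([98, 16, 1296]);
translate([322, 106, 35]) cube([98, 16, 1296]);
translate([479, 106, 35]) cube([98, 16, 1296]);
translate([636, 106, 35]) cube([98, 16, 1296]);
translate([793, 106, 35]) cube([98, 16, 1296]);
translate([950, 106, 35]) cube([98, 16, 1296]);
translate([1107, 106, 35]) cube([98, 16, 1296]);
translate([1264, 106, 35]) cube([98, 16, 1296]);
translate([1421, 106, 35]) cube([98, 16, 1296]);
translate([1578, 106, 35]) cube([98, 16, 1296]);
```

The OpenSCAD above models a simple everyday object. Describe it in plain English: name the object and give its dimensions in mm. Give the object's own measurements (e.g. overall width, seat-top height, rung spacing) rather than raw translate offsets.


A fence section. Two 106×106 mm posts, 1403 mm tall, stand on the floor with a clear span of 1637 mm between their inner faces. Two horizontal rails of 106×88 mm section span the gap between the posts with their undersides at z = 154 mm and z = 1231 mm, flush with the posts' −y face. 10 pickets, each 98 mm wide, 16 mm thick and 1296 mm tall, are fixed to the +y face of the rails with their bottoms at z = 35 mm, spaced across the span with a 59 mm gap after the −x post and between neighbouring pickets, with 67 mm left before the +x post.


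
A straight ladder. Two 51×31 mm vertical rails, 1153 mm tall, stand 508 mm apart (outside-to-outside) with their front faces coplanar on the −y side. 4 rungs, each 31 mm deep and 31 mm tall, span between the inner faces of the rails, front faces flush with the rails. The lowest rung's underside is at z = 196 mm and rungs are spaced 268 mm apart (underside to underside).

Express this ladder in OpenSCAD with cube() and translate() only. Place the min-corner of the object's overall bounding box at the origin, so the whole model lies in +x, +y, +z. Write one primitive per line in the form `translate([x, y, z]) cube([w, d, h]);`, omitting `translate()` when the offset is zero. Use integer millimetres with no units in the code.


cube([51, 31, 1153]);
translate([457, 0, 0]) cube([51, 31, 1153]);
translate([51, 0, 196]) cube([406, 31, 31]);
translate([51, 0, 464]) cube([406, 31, 31]);
translate([51, 0, 732]) cube([406, 31, 31]);
translate([51, 0, 1000]) cube([406, 31, 31]);


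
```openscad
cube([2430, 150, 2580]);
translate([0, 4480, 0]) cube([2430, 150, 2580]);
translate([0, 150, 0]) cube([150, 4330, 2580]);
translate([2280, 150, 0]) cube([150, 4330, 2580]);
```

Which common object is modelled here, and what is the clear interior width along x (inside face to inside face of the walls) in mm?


A house (or room) frame. The interior width is 2130 mm.

Four 2580 mm walls enclosing a rectangle with no floor or roof — a room or house frame. Outside width is 2430 mm and wall thickness is 150 mm, so the interior width is 2430 − 2 × 150 = 2130 mm.


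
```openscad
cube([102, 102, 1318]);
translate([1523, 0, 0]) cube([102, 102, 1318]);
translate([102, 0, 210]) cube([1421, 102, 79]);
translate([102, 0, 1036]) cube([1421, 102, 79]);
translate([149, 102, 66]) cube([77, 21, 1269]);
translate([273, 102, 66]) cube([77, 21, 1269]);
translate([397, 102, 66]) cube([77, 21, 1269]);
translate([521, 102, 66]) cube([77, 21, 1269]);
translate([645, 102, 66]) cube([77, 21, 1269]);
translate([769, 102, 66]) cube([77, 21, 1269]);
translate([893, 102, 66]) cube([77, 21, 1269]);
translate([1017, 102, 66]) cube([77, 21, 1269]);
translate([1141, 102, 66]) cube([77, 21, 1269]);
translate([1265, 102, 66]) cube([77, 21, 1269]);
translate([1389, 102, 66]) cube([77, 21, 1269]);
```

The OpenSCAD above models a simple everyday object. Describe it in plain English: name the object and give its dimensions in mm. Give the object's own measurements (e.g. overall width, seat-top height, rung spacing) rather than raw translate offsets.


A fence section. Two 102×102 mm posts, 1318 mm tall, stand on the floor with a clear span of 1421 mm between their inner faces. Two horizontal rails of 102×79 mm section span the gap between the posts with their undersides at z = 210 mm and z = 1036 mm, flush with the posts' −y face. 11 pickets, each 77 mm wide, 21 mm thick and 1269 mm tall, are fixed to the +y face of the rails with their bottoms at z = 66 mm, spaced across the span with a 47 mm gap after the −x post and between neighbouring pickets, with 57 mm left before the +x post.


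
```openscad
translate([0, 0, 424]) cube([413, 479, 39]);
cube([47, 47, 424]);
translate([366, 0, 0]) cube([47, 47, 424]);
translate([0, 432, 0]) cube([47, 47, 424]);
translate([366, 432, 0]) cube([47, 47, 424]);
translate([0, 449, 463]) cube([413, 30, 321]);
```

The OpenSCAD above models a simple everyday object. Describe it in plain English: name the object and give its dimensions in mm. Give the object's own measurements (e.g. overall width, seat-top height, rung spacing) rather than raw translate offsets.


A chair. The seat is a 413×479×39 mm slab with its top at z = 463 mm, on four 47×47 mm corner legs (flush with the seat edges, standing on z = 0). A flat backrest 30 mm thick, 321 mm tall, spans the full seat width and rises from the seat top along its +y edge, rear face flush with the rear of the seat.


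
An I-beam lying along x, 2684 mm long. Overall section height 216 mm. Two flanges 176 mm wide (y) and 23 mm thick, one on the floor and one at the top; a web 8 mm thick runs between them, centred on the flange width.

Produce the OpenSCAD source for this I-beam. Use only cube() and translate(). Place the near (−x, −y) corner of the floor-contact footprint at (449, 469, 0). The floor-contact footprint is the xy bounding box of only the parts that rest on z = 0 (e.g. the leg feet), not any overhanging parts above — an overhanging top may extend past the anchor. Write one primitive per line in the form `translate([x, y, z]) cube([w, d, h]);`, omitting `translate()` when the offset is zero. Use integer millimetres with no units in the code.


translate([449, 469, 0]) cube([2684, 176, 23]);
translate([449, 553, 23]) cube([2684, 8, 170]);
translate([449, 469, 193]) cube([2684, 176, 23]);


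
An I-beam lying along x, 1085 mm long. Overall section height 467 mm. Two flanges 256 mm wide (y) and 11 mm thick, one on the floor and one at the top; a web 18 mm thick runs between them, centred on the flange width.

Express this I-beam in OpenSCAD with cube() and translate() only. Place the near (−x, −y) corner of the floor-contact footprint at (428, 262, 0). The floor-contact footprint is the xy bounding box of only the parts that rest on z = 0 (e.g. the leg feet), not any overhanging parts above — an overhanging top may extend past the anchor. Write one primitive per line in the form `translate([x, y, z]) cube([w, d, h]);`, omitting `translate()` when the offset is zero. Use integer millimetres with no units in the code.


translate([428, 262, 0]) cube([1085, 256, 11]);
translate([428, 381, 11]) cube([1085, 18, 445]);
translate([428, 262, 456]) cube([1085, 256, 11]);


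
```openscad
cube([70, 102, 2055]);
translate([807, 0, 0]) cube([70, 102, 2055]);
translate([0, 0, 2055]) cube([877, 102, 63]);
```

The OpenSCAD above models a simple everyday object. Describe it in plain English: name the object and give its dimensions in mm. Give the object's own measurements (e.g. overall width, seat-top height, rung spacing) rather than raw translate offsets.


A door frame. The clear opening is 737 mm wide and 2055 mm high. Two 70 mm wide jambs, 102 mm deep, stand either side of the opening from the floor to the top of the opening. A 63 mm thick head sits across the top of both jambs, spanning the full outside width of the frame.


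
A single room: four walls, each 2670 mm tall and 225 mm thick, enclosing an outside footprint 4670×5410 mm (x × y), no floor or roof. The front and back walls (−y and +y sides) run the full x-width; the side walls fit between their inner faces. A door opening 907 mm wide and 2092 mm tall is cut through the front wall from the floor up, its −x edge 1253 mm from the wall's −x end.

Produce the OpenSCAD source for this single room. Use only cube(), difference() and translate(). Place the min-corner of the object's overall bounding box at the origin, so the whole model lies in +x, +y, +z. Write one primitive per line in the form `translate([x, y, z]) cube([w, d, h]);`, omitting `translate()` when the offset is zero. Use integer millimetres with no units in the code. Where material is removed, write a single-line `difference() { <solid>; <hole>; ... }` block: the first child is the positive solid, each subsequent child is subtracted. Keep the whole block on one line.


difference() { cube([4670, 225, 2670]); translate([1253, 0, 0]) cube([907, 225, 2092]); }
translate([0, 5185, 0]) cube([4670, 225, 2670]);
translate([0, 225, 0]) cube([225, 4960, 2670]);
translate([4445, 225, 0]) cube([225, 4960, 2670]);


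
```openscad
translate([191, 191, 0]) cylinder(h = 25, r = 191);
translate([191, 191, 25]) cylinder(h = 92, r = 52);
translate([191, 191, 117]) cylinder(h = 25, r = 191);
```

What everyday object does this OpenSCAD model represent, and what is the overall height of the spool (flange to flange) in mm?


A spool. The overall height is 142 mm.

Three coaxial cylinders, large–small–large — a spool. Two 25 mm flanges and a 92 mm core give 25 + 92 + 25 = 142 mm.


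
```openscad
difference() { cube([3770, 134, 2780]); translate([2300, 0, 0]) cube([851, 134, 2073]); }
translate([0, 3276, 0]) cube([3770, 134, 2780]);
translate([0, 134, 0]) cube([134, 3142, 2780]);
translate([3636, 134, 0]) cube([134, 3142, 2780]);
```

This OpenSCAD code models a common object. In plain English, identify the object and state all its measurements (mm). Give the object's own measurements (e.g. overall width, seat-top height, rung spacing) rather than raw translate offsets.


A single room: four walls, each 2780 mm tall and 134 mm thick, enclosing an outside footprint 3770×3410 mm (x × y), no floor or roof. The front and back walls (−y and +y sides) run the full x-width; the side walls fit between their inner faces. A door opening 851 mm wide and 2073 mm tall is cut through the front wall from the floor up, its −x edge 2300 mm from the wall's −x end.


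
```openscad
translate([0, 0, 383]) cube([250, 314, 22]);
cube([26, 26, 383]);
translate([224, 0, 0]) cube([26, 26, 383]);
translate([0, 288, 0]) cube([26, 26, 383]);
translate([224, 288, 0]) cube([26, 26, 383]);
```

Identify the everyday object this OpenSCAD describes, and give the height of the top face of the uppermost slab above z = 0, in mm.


A stool. The seat height is 405 mm.

A 250×314×22 slab at z = 383 on four corner posts — a stool. The seat top is 383 + 22 = 405 mm.


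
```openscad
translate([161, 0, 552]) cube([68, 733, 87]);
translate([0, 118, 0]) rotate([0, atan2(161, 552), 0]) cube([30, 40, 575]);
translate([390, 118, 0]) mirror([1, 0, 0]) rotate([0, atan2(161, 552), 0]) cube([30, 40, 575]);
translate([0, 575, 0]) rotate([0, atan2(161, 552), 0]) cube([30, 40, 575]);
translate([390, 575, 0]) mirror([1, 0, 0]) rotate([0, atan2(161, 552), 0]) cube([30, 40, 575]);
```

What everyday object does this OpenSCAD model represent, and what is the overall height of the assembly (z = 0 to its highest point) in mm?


A sawhorse. The overall height is 639 mm.

A beam across two mirrored pairs of raked legs — a sawhorse. The beam's underside is at z = 552 (matching the legs' vertical rise in atan2(161, 552)) and the beam is 87 mm tall, so its top is at 552 + 87 = 639 mm. The raked legs top out at the beam's underside, so that is the highest point.


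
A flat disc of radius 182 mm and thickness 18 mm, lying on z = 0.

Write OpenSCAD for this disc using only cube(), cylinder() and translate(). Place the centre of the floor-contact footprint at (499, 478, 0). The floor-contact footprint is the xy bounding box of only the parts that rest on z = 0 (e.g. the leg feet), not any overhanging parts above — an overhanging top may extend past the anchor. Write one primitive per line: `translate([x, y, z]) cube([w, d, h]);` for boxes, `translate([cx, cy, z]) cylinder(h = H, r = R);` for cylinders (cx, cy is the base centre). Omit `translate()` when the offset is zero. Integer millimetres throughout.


translate([499, 478, 0]) cylinder(h = 18, r = 182);


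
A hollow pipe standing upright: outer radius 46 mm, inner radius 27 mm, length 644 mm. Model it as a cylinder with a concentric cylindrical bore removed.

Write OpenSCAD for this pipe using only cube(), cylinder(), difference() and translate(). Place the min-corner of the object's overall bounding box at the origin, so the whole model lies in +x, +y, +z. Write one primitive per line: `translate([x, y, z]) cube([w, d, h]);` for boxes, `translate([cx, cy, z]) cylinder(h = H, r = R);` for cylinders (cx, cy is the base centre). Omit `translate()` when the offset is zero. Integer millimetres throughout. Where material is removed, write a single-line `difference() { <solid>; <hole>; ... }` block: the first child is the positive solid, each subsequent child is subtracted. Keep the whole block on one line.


difference() { translate([46, 46, 0]) cylinder(h = 644, r = 46); translate([46, 46, 0]) cylinder(h = 644, r = 27); }


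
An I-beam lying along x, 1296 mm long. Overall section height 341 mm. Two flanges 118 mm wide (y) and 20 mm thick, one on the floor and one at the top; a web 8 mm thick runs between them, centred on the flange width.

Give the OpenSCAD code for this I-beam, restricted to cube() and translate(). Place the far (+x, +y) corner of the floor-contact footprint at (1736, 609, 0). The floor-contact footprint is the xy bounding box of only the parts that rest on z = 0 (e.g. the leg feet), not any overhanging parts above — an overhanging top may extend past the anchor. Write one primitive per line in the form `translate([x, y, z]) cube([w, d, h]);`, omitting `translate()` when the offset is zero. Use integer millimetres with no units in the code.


translate([440, 491, 0]) cube([1296, 118, 20]);
translate([440, 546, 20]) cube([1296, 8, 301]);
translate([440, 491, 321]) cube([1296, 118, 20]);


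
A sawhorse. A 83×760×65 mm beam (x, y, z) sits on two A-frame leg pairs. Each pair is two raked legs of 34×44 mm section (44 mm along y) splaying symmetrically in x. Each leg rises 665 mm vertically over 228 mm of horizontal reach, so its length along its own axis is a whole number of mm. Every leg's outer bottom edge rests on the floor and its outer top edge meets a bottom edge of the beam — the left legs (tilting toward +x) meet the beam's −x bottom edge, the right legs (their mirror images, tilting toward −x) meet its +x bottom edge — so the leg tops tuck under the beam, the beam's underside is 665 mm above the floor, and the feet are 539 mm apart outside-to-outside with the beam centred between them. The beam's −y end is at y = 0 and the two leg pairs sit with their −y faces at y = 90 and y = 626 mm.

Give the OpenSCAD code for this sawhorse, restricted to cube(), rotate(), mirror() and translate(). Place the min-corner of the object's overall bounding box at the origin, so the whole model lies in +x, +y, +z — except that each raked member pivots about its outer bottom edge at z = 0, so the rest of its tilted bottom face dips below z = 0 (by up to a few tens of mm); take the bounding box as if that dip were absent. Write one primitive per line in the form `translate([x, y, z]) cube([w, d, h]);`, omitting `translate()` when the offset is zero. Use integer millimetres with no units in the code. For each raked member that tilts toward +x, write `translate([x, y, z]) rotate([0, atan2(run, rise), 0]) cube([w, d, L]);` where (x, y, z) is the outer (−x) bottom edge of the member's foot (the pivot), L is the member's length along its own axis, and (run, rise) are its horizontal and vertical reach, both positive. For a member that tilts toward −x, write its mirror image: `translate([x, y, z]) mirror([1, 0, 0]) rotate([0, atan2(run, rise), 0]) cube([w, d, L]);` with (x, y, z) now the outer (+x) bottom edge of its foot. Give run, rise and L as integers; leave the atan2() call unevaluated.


translate([228, 0, 665]) cube([83, 760, 65]);
translate([0, 90, 0]) rotate([0, atan2(228, 665), 0]) cube([34, 44, 703]);
translate([539, 90, 0]) mirror([1, 0, 0]) rotate([0, atan2(228, 665), 0]) cube([34, 44, 703]);
translate([0, 626, 0]) rotate([0, atan2(228, 665), 0]) cube([34, 44, 703]);
translate([539, 626, 0]) mirror([1, 0, 0]) rotate([0, atan2(228, 665), 0]) cube([34, 44, 703]);


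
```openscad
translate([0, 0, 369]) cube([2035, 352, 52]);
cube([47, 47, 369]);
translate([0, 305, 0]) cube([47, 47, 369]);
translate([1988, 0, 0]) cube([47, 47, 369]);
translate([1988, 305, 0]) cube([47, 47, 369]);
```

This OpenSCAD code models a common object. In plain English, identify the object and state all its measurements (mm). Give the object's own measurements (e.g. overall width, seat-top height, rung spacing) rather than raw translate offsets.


A bench: a 2035×352 mm seat slab, 52 mm thick, top at z = 421 mm, on four 47×47 mm square legs flush with the seat corners and standing on z = 0.


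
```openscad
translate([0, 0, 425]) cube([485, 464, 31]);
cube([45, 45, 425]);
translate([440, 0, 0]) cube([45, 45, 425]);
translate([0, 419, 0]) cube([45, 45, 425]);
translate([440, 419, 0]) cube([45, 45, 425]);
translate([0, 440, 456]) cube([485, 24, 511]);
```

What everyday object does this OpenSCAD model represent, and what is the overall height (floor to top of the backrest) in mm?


A chair. The overall height is 967 mm.

A slab on four corner posts with a tall panel at the back — a chair. The seat slab sits at z = 425 with thickness 31, and the 511 mm backrest starts at the seat top, so the overall height is 425 + 31 + 511 = 967 mm.


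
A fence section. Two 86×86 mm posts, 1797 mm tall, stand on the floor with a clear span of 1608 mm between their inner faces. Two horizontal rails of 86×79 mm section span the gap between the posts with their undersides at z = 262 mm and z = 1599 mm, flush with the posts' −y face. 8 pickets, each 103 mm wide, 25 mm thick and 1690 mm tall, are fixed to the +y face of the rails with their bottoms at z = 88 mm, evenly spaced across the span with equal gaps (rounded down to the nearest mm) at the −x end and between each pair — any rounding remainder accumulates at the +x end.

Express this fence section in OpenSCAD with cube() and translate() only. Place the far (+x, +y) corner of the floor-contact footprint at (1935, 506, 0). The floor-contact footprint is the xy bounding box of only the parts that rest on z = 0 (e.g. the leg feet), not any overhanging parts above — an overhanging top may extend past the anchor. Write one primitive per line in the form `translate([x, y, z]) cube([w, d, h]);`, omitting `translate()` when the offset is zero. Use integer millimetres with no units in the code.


translate([155, 420, 0]) cube([86, 86, 1797]);
translate([1849, 420, 0]) cube([86, 86, 1797]);
translate([241, 420, 262]) cube([1608, 86, 79]);
translate([241, 420, 1599]) cube([1608, 86, 79]);
translate([328, 506, 88]) cube([103, 25, 1690]);
translate([518, 506, 88]) cube([103, 25, 1690]);
translate([708, 506, 88]) cube([103, 25, 1690]);
translate([898, 506, 88]) cube([103, 25, 1690]);
translate([1088, 506, 88]) cube([103, 25, 1690]);
translate([1278, 506, 88]) cube([103, 25, 1690]);
translate([1468, 506, 88]) cube([103, 25, 1690]);
translate([1658, 506, 88]) cube([103, 25, 1690]);


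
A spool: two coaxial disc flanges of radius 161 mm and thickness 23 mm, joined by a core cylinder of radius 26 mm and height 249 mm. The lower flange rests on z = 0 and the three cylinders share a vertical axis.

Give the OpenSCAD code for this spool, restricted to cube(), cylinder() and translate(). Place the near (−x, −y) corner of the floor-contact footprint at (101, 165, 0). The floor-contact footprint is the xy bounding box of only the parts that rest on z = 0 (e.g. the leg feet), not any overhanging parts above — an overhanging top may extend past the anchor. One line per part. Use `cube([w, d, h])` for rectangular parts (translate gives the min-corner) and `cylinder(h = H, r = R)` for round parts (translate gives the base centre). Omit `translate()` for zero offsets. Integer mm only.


translate([262, 326, 0]) cylinder(h = 23, r = 161);
translate([262, 326, 23]) cylinder(h = 249, r = 26);
translate([262, 326, 272]) cylinder(h = 23, r = 161);


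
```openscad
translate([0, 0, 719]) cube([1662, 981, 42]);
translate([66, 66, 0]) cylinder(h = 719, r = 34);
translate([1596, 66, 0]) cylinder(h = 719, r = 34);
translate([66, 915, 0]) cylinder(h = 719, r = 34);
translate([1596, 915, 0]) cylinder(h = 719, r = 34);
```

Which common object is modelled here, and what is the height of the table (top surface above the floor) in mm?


A table. The table height is 761 mm.

A 1662×981×42 slab sits at z = 719 on four Ø68 mm round legs — a table. The top surface is at 719 + 42 = 761 mm.


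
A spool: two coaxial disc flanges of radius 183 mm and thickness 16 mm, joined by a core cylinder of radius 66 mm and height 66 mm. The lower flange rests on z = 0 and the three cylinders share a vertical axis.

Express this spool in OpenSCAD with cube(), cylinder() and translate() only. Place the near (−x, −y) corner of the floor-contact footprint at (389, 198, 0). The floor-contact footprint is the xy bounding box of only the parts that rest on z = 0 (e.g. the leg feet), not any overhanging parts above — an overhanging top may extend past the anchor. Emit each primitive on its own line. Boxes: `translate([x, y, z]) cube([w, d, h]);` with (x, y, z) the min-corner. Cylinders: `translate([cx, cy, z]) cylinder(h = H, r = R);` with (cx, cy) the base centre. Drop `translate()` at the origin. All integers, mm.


translate([572, 381, 0]) cylinder(h = 16, r = 183);
translate([572, 381, 16]) cylinder(h = 66, r = 66);
translate([572, 381, 82]) cylinder(h = 16, r = 183);


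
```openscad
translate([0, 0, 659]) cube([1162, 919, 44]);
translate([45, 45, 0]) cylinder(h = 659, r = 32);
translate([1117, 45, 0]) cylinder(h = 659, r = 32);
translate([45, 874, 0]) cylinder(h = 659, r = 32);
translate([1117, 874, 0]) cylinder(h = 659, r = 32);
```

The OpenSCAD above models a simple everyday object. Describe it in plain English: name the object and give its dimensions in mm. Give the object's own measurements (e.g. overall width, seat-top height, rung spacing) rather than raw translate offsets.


A table: top 1162 mm (x) × 919 mm (y), 44 mm thick, upper face at z = 703 mm, on four round legs of 64 mm diameter, each leg's bounding box inset 13 mm from the nearest pair of top edges from z = 0 to the bottom of the top.


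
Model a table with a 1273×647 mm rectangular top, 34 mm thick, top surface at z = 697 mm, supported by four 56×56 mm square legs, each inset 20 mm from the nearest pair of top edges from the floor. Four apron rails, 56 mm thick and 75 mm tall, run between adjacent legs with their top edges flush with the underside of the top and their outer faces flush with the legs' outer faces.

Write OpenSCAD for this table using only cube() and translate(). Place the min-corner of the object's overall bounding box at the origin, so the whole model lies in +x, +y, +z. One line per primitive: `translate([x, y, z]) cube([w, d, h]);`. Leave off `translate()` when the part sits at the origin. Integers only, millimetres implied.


translate([0, 0, 663]) cube([1273, 647, 34]);
translate([20, 20, 0]) cube([56, 56, 663]);
translate([1197, 20, 0]) cube([56, 56, 663]);
translate([20, 571, 0]) cube([56, 56, 663]);
translate([1197, 571, 0]) cube([56, 56, 663]);
translate([76, 20, 588]) cube([1121, 56, 75]);
translate([76, 571, 588]) cube([1121, 56, 75]);
translate([20, 76, 588]) cube([56, 495, 75]);
translate([1197, 76, 588]) cube([56, 495, 75]);


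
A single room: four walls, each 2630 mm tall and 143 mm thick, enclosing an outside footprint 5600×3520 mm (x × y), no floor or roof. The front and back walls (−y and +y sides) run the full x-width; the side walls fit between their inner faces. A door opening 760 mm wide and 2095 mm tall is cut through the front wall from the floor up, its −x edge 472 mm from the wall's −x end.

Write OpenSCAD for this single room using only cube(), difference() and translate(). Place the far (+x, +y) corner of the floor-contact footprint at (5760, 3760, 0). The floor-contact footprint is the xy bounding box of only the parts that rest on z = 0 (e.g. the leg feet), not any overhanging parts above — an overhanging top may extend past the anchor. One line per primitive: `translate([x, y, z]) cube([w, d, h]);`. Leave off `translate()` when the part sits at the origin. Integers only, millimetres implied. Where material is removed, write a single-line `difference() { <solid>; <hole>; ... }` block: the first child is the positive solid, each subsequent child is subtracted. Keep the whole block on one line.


difference() { translate([160, 240, 0]) cube([5600, 143, 2630]); translate([632, 240, 0]) cube([760, 143, 2095]); }
translate([160, 3617, 0]) cube([5600, 143, 2630]);
translate([160, 383, 0]) cube([143, 3234, 2630]);
translate([5617, 383, 0]) cube([143, 3234, 2630]);


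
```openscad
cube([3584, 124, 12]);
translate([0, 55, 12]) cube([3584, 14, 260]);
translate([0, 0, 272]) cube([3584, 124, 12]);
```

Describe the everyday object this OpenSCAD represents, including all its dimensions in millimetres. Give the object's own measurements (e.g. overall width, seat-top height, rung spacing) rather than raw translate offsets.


An I-beam lying along x, 3584 mm long. Overall section height 284 mm. Two flanges 124 mm wide (y) and 12 mm thick, one on the floor and one at the top; a web 14 mm thick runs between them, centred on the flange width.


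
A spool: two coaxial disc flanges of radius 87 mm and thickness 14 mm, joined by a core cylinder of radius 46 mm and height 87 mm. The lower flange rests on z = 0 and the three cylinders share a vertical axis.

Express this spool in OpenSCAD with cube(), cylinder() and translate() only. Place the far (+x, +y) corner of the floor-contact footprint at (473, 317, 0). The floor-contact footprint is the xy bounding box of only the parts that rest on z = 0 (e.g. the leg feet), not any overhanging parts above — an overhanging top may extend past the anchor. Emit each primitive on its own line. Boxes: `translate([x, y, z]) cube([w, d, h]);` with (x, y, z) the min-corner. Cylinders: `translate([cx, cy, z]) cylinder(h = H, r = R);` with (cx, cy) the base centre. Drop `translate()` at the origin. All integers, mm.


translate([386, 230, 0]) cylinder(h = 14, r = 87);
translate([386, 230, 14]) cylinder(h = 87, r = 46);
translate([386, 230, 101]) cylinder(h = 14, r = 87);


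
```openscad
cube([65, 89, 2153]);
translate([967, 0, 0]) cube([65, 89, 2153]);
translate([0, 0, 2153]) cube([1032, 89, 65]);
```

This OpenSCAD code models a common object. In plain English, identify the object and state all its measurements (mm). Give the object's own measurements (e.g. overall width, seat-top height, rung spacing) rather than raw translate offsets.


A door frame. The clear opening is 902 mm wide and 2153 mm high. Two 65 mm wide jambs, 89 mm deep, stand either side of the opening from the floor to the top of the opening. A 65 mm thick head sits across the top of both jambs, spanning the full outside width of the frame.


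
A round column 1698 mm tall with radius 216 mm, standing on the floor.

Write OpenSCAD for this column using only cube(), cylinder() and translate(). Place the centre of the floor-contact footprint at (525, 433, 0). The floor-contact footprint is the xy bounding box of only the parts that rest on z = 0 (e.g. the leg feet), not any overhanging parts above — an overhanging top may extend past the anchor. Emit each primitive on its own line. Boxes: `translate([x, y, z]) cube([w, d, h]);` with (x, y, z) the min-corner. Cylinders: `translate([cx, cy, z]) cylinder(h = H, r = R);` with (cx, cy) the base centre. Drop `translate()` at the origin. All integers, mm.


translate([525, 433, 0]) cylinder(h = 1698, r = 216);


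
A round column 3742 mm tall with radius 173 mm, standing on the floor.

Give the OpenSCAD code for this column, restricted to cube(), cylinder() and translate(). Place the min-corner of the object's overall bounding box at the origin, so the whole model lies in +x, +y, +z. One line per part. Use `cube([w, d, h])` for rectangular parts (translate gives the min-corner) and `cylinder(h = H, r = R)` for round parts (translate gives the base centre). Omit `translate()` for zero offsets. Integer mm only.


translate([173, 173, 0]) cylinder(h = 3742, r = 173);


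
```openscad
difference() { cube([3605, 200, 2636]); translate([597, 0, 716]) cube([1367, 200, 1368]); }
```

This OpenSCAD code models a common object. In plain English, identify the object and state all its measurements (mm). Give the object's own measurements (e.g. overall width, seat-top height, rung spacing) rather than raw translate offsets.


A wall 3605 mm long (x), 200 mm thick (y), 2636 mm tall, with a rectangular window opening cut through it. The opening is 1367 mm wide and 1368 mm tall; its sill is at z = 716 mm and its near (−x) edge is 597 mm from the wall's −x end. The opening passes through the full wall thickness.


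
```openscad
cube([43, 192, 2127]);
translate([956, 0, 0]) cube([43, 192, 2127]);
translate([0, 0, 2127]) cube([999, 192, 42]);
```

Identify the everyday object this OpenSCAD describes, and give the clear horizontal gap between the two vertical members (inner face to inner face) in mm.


A door frame. The clear opening width is 913 mm.

Two 2127 mm tall posts with a header on top — a door frame. The left jamb is 43 mm wide at x = 0; the right jamb starts at x = 956. The clear opening is 956 − 43 = 913 mm.


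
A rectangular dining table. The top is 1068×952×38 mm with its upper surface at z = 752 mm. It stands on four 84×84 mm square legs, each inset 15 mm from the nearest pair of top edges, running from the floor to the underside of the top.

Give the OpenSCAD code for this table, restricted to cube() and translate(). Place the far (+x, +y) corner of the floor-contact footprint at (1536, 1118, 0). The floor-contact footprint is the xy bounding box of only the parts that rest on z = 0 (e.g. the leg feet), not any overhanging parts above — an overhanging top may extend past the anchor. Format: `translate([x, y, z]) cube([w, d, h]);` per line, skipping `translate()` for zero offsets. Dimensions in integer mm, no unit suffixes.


translate([483, 181, 714]) cube([1068, 952, 38]);
translate([498, 196, 0]) cube([84, 84, 714]);
translate([1452, 196, 0]) cube([84, 84, 714]);
translate([498, 1034, 0]) cube([84, 84, 714]);
translate([1452, 1034, 0]) cube([84, 84, 714]);


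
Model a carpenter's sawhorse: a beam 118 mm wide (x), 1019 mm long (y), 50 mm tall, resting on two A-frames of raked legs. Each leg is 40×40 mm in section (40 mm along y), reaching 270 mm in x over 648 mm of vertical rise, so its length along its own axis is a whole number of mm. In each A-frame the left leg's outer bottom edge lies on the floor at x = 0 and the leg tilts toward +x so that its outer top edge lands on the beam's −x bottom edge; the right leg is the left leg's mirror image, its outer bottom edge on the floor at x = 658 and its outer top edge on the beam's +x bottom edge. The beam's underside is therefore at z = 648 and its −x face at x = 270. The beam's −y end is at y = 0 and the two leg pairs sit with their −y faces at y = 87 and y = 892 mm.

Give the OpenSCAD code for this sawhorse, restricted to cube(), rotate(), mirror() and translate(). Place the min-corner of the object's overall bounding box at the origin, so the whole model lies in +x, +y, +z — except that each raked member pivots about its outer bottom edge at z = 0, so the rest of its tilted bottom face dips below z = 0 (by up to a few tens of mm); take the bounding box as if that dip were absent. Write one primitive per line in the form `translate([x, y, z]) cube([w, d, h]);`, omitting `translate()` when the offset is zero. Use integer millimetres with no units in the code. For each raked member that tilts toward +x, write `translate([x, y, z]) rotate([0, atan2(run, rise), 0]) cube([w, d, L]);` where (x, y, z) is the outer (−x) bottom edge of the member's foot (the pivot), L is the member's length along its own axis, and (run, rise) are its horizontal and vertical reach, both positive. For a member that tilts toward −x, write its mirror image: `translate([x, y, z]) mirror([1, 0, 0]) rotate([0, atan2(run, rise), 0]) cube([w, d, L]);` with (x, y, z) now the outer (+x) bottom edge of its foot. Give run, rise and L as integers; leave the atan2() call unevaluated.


translate([270, 0, 648]) cube([118, 1019, 50]);
translate([0, 87, 0]) rotate([0, atan2(270, 648), 0]) cube([40, 40, 702]);
translate([658, 87, 0]) mirror([1, 0, 0]) rotate([0, atan2(270, 648), 0]) cube([40, 40, 702]);
translate([0, 892, 0]) rotate([0, atan2(270, 648), 0]) cube([40, 40, 702]);
translate([658, 892, 0]) mirror([1, 0, 0]) rotate([0, atan2(270, 648), 0]) cube([40, 40, 702]);


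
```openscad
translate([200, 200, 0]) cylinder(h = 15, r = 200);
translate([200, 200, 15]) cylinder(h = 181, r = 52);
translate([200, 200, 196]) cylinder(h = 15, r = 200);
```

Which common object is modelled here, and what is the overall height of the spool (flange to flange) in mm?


A spool. The overall height is 211 mm.

Three coaxial cylinders, large–small–large — a spool. Two 15 mm flanges and a 181 mm core give 15 + 181 + 15 = 211 mm.


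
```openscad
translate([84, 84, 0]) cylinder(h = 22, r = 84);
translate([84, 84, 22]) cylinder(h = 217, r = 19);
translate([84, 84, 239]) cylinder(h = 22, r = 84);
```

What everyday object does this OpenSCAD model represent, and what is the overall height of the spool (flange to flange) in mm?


A spool. The overall height is 261 mm.

Three coaxial cylinders, large–small–large — a spool. Two 22 mm flanges and a 217 mm core give 22 + 217 + 22 = 261 mm.


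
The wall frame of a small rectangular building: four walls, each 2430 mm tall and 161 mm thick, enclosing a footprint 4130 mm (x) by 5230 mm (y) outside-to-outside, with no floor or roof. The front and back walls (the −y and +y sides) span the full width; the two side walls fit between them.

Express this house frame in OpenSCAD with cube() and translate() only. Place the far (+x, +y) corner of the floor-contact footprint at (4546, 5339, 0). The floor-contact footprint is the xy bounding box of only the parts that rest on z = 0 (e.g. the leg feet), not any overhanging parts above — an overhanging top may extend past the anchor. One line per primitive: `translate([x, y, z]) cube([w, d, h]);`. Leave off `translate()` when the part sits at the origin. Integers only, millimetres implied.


translate([416, 109, 0]) cube([4130, 161, 2430]);
translate([416, 5178, 0]) cube([4130, 161, 2430]);
translate([416, 270, 0]) cube([161, 4908, 2430]);
translate([4385, 270, 0]) cube([161, 4908, 2430]);


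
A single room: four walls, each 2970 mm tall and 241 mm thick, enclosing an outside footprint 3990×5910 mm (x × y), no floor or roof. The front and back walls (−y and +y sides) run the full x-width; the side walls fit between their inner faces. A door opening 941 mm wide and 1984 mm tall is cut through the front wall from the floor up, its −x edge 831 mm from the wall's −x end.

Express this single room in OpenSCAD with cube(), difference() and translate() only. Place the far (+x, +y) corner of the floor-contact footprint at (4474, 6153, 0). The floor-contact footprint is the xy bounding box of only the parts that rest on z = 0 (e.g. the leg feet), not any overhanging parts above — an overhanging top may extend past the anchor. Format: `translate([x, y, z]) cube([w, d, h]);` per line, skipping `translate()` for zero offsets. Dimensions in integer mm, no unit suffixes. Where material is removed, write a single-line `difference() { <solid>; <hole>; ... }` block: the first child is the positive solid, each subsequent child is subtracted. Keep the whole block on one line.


difference() { translate([484, 243, 0]) cube([3990, 241, 2970]); translate([1315, 243, 0]) cube([941, 241, 1984]); }
translate([484, 5912, 0]) cube([3990, 241, 2970]);
translate([484, 484, 0]) cube([241, 5428, 2970]);
translate([4233, 484, 0]) cube([241, 5428, 2970]);


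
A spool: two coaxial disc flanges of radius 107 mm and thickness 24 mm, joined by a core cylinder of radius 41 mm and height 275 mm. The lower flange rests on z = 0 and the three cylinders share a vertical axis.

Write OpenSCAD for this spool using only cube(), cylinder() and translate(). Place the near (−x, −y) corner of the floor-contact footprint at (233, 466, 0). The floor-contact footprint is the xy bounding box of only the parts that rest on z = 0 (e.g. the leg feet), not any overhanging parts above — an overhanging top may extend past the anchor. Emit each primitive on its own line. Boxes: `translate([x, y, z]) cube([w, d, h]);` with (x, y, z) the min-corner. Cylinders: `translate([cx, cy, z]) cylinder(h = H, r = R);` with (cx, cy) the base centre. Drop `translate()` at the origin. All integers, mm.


translate([340, 573, 0]) cylinder(h = 24, r = 107);
translate([340, 573, 24]) cylinder(h = 275, r = 41);
translate([340, 573, 299]) cylinder(h = 24, r = 107);


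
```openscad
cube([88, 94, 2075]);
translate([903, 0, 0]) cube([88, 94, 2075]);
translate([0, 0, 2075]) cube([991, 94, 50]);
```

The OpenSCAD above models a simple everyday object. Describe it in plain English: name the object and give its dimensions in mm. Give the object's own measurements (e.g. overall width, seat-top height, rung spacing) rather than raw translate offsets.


A door frame. The clear opening is 815 mm wide and 2075 mm high. Two 88 mm wide jambs, 94 mm deep, stand either side of the opening from the floor to the top of the opening. A 50 mm thick head sits across the top of both jambs, spanning the full outside width of the frame.


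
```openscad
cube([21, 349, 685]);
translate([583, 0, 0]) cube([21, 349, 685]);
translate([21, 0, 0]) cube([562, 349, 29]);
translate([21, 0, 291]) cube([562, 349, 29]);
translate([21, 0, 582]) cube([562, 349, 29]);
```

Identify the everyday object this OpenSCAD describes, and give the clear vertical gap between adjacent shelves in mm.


A bookshelf. The clear shelf gap is 262 mm.

Two tall side panels with 3 horizontal boards between them — a bookshelf. The first two shelf undersides are at z = 0 and z = 291; with shelf thickness 29, the clear gap is 291 − 0 − 29 = 262 mm.


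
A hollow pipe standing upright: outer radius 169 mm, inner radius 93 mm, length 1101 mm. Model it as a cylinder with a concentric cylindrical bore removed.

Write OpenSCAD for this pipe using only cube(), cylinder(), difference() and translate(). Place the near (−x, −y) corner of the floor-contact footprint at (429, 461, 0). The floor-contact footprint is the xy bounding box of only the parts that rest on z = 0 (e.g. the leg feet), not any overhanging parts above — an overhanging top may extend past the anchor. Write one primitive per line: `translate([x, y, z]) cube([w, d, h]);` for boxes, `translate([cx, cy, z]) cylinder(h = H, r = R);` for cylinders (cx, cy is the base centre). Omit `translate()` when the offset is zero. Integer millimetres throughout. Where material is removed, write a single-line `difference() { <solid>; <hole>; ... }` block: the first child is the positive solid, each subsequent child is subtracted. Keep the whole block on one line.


difference() { translate([598, 630, 0]) cylinder(h = 1101, r = 169); translate([598, 630, 0]) cylinder(h = 1101, r = 93); }


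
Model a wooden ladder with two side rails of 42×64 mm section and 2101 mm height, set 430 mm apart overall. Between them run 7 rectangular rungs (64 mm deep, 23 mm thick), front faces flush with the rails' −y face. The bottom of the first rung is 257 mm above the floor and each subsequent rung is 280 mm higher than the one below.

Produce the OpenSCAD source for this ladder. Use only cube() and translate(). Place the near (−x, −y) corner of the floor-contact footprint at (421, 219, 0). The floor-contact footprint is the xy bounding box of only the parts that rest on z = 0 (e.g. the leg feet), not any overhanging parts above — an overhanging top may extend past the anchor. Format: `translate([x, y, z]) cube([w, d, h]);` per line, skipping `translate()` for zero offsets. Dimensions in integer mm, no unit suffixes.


translate([421, 219, 0]) cube([42, 64, 2101]);
translate([809, 219, 0]) cube([42, 64, 2101]);
translate([463, 219, 257]) cube([346, 64, 23]);
translate([463, 219, 537]) cube([346, 64, 23]);
translate([463, 219, 817]) cube([346, 64, 23]);
translate([463, 219, 1097]) cube([346, 64, 23]);
translate([463, 219, 1377]) cube([346, 64, 23]);
translate([463, 219, 1657]) cube([346, 64, 23]);
translate([463, 219, 1937]) cube([346, 64, 23]);
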